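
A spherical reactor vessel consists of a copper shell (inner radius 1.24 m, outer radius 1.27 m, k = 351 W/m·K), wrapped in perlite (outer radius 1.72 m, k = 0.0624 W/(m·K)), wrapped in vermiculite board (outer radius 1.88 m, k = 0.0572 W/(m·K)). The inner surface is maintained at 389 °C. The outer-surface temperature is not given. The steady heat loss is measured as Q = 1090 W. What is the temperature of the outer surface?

Series resistances:
  R_copper = (1/1.24 − 1/1.27)/(4πk) = 0.01905/(4π·351) = 4.319×10^-6 K/W
  R_perlite = (1/1.27 − 1/1.72)/(4πk) = 0.2060/(4π·0.0624) = 0.2627 K/W
  R_vermiculite board = (1/1.72 − 1/1.88)/(4πk) = 0.04948/(4π·0.0572) = 0.06884 K/W
ΣR = 0.3316 K/W
ΔT = Q·ΣR = 1090 × 0.3316 = 361.4 K
Heat flows outward, so T_out = T_in − ΔT = 389 − 361.4 = 27.6 °C

T_out = 27.6 °C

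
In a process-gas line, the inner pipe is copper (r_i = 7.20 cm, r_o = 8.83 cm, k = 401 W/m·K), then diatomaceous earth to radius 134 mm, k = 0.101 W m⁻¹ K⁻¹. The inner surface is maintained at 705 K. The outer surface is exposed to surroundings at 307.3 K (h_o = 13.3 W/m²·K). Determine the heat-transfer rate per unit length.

Resistance network (inner→outer):
  R'_copper = ln(0.0883/0.0720)/(2πk) = 0.2041/(2π·401) = 8.100×10^-5 m·K/W
  R'_diatomaceous earth = ln(0.134/0.0883)/(2πk) = 0.4171/(2π·0.101) = 0.6573 m·K/W
  R'_conv,out = 1/(2πr h) = 1/(2π·0.134·13.3) = 0.08930 m·K/W
ΣR = 8.100×10^-5 + 0.6573 + 0.08930 = 0.7467 m·K/W
Q' = ΔT/ΣR = (705 K − 307.3 K)/0.7467 = 533 W/m

Q' = 533 W/m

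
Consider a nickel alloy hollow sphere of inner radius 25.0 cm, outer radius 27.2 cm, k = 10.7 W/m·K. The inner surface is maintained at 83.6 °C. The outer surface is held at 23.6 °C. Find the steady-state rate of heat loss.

Q = 4πk·ΔT/(1/r₁ − 1/r₂) = 4π × 10.7 × 60 / (1/0.250 − 1/0.272) = 24900 W

Q = 24.9 kW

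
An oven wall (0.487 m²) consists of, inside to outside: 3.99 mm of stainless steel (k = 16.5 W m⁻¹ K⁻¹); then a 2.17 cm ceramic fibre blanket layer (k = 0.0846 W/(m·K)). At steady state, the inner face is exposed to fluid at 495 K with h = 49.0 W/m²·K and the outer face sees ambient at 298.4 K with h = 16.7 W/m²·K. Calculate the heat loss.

Treat each layer as a resistance in series:
  R_conv,in = 1/(hA) = 1/(49.0·0.487) = 0.04191 K/W
  R_stainless steel = L/(kA) = 0.00399/(16.5·0.487) = 4.965×10^-4 K/W
  R_ceramic fibre blanket = L/(kA) = 0.0217/(0.0846·0.487) = 0.5267 K/W
  R_conv,out = 1/(hA) = 1/(16.7·0.487) = 0.1230 K/W
ΣR = 0.04191 + 4.965×10^-4 + 0.5267 + 0.1230 = 0.6921 K/W
Q = ΔT/ΣR = (495 K − 298.4 K)/0.6921 = 284 W

Q = 284 W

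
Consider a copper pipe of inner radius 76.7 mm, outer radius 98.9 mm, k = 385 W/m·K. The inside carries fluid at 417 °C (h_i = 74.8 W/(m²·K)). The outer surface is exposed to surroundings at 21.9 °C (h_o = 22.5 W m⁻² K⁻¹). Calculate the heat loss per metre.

Q' = 3.98 kW/m

Series thermal resistances, inner to outer:
  R'_conv,in = 1/(2πr h) = 1/(2π·0.0767·74.8) = 0.02774 m·K/W
  R'_copper = ln(0.0989/0.0767)/(2πk) = 0.2542/(2π·385) = 1.051×10^-4 m·K/W
  R'_conv,out = 1/(2πr h) = 1/(2π·0.0989·22.5) = 0.07152 m·K/W
ΣR = 0.02774 + 1.051×10^-4 + 0.07152 = 0.09937 m·K/W
Q' = ΔT/ΣR = (417 °C − 21.9 °C)/0.09937 = 3980 W/m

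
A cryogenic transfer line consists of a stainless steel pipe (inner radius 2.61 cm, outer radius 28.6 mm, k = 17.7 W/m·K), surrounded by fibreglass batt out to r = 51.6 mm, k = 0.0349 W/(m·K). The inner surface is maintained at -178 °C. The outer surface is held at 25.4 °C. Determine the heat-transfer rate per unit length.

Q' = 75.6 W/m

Resistance network (inner→outer):
  R'_stainless steel = ln(0.0286/0.0261)/(2πk) = 0.09147/(2π·17.7) = 8.225×10^-4 m·K/W
  R'_fibreglass batt = ln(0.0516/0.0286)/(2πk) = 0.5901/(2π·0.0349) = 2.691 m·K/W
ΣR = 8.225×10^-4 + 2.691 = 2.692 m·K/W
Q' = ΔT/ΣR = (-178 °C − 25.4 °C)/2.692 = -75.6 W/m
(Negative Q' ⇒ heat flows inward; heat gain = 75.6 W/m.)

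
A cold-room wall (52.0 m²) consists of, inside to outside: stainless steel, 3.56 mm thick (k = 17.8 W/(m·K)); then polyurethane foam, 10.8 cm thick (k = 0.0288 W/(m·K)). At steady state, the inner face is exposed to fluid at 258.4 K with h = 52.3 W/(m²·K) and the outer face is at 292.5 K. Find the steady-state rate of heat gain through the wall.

Resistance network (inner→outer):
  R_conv,in = 1/(hA) = 1/(52.3·52.0) = 3.677×10^-4 K/W
  R_stainless steel = L/(kA) = 0.00356/(17.8·52.0) = 3.846×10^-6 K/W
  R_polyurethane foam = L/(kA) = 0.108/(0.0288·52.0) = 0.07212 K/W
ΣR = 3.677×10^-4 + 3.846×10^-6 + 0.07212 = 0.07249 K/W
Q = ΔT/ΣR = (258.4 K − 292.5 K)/0.07249 = -470 W
(Negative Q ⇒ heat flows inward; heat gain = 470 W.)

Q = 470 W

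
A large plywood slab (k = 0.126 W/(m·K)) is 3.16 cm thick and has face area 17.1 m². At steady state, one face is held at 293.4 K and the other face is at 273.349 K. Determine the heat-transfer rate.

Q = kA·ΔT/L = 0.126 × 17.1 × |293.4 K − 273.349 K| / 0.0316 = 1370 W

Q = 1370 W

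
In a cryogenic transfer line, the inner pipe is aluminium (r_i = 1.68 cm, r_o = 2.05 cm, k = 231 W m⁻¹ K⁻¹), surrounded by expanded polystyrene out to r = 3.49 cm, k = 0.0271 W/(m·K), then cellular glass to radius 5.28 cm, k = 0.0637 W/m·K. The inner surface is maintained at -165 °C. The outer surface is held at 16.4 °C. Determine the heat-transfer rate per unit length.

Q' = 43.6 W/m

Series thermal resistances, inner to outer:
  R'_aluminium = ln(0.0205/0.0168)/(2πk) = 0.1990/(2π·231) = 1.371×10^-4 m·K/W
  R'_expanded polystyrene = ln(0.0349/0.0205)/(2πk) = 0.5321/(2π·0.0271) = 3.125 m·K/W
  R'_cellular glass = ln(0.0528/0.0349)/(2πk) = 0.4140/(2π·0.0637) = 1.034 m·K/W
ΣR = 1.371×10^-4 + 3.125 + 1.034 = 4.159 m·K/W
Q' = ΔT/ΣR = (-165 °C − 16.4 °C)/4.159 = -43.6 W/m
(Negative Q' ⇒ heat flows inward; heat gain = 43.6 W/m.)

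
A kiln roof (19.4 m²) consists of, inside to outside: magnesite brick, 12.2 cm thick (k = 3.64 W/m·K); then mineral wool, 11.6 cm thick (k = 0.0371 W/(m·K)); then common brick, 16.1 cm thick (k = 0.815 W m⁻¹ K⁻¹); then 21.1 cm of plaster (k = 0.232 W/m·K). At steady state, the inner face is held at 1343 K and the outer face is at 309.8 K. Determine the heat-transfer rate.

Series thermal resistances, inner to outer:
  R_magnesite brick = L/(kA) = 0.122/(3.64·19.4) = 0.001728 K/W
  R_mineral wool = L/(kA) = 0.116/(0.0371·19.4) = 0.1612 K/W
  R_common brick = L/(kA) = 0.161/(0.815·19.4) = 0.01018 K/W
  R_plaster = L/(kA) = 0.211/(0.232·19.4) = 0.04688 K/W
ΣR = 0.001728 + 0.1612 + 0.01018 + 0.04688 = 0.2200 K/W
Q = ΔT/ΣR = (1343 K − 309.8 K)/0.2200 = 4700 W

Q = 4.70 kW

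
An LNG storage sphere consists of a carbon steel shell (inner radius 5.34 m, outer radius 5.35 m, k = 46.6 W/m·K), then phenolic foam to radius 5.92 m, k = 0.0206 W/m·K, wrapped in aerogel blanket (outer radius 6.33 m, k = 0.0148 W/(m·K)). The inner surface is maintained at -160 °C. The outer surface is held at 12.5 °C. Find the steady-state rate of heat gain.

Series thermal resistances, inner to outer:
  R_carbon steel = (1/5.34 − 1/5.35)/(4πk) = 3.500×10^-4/(4π·46.6) = 5.977×10^-7 K/W
  R_phenolic foam = (1/5.35 − 1/5.92)/(4πk) = 0.01800/(4π·0.0206) = 0.06952 K/W
  R_aerogel blanket = (1/5.92 − 1/6.33)/(4πk) = 0.01094/(4π·0.0148) = 0.05883 K/W
ΣR = 5.977×10^-7 + 0.06952 + 0.05883 = 0.1284 K/W
Q = ΔT/ΣR = (-160 °C − 12.5 °C)/0.1284 = -1340 W
(Negative Q ⇒ heat flows inward; heat gain = 1340 W.)

Q = 1340 W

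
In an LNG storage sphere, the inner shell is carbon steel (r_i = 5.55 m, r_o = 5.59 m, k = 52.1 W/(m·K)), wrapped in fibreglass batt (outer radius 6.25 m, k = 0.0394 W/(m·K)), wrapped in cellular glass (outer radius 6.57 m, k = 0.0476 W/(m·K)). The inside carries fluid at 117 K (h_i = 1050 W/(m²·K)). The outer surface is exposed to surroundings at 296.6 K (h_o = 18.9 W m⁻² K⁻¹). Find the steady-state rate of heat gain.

Series thermal resistances, inner to outer:
  R_conv,in = 1/(4πr²h) = 1/(4π·5.55²·1050) = 2.460×10^-6 K/W
  R_carbon steel = (1/5.55 − 1/5.59)/(4πk) = 0.001289/(4π·52.1) = 1.969×10^-6 K/W
  R_fibreglass batt = (1/5.59 − 1/6.25)/(4πk) = 0.01889/(4π·0.0394) = 0.03815 K/W
  R_cellular glass = (1/6.25 − 1/6.57)/(4πk) = 0.007793/(4π·0.0476) = 0.01303 K/W
  R_conv,out = 1/(4πr²h) = 1/(4π·6.57²·18.9) = 9.754×10^-5 K/W
ΣR = 2.460×10^-6 + 1.969×10^-6 + 0.03815 + 0.01303 + 9.754×10^-5 = 0.05128 K/W
Q = ΔT/ΣR = (117 K − 296.6 K)/0.05128 = -3500 W
(Negative Q ⇒ heat flows inward; heat gain = 3500 W.)

Q = 3.50 kW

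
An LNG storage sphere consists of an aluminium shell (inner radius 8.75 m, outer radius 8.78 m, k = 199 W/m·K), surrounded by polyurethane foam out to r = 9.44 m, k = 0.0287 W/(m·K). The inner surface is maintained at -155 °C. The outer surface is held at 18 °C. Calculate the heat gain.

Treat each layer as a resistance in series:
  R_aluminium = (1/8.75 − 1/8.78)/(4πk) = 3.905×10^-4/(4π·199) = 1.562×10^-7 K/W
  R_polyurethane foam = (1/8.78 − 1/9.44)/(4πk) = 0.007963/(4π·0.0287) = 0.02208 K/W
ΣR = 1.562×10^-7 + 0.02208 = 0.02208 K/W
Q = ΔT/ΣR = (-155 °C − 18 °C)/0.02208 = -7840 W
(Negative Q ⇒ heat flows inward; heat gain = 7840 W.)

Q = 7840 W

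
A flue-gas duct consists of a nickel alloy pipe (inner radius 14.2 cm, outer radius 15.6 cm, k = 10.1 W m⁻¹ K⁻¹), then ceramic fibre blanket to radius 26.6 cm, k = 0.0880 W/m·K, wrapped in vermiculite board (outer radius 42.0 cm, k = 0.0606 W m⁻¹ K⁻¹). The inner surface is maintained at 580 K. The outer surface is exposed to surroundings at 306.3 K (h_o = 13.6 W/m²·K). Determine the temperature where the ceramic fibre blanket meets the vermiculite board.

Treat each layer as a resistance in series:
  R'_nickel alloy = ln(0.156/0.142)/(2πk) = 0.09403/(2π·10.1) = 0.001482 m·K/W
  R'_ceramic fibre blanket = ln(0.266/0.156)/(2πk) = 0.5336/(2π·0.0880) = 0.9651 m·K/W
  R'_vermiculite board = ln(0.420/0.266)/(2πk) = 0.4568/(2π·0.0606) = 1.200 m·K/W
  R'_conv,out = 1/(2πr h) = 1/(2π·0.420·13.6) = 0.02786 m·K/W
ΣR = 0.001482 + 0.9651 + 1.200 + 0.02786 = 2.194 m·K/W
Q' = ΔT/ΣR = (580 K − 306.3 K)/2.194 = 124.7 W/m
From the inner boundary to the ceramic fibre blanket/vermiculite board interface, ΣR_partial = 0.9666 m·K/W.
T_interface = T_in − Q'·ΣR_partial = 580 K − (124.7)(0.9666) = 459 K

T = 459 K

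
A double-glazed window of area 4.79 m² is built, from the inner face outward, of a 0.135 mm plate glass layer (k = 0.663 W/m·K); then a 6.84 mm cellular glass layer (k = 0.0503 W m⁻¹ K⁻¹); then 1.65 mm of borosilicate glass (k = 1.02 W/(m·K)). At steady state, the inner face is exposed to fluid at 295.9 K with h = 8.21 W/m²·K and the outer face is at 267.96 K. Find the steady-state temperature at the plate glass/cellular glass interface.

Series thermal resistances, inner to outer:
  R_conv,in = 1/(hA) = 1/(8.21·4.79) = 0.02543 K/W
  R_plate glass = L/(kA) = 1.35×10^-4/(0.663·4.79) = 4.251×10^-5 K/W
  R_cellular glass = L/(kA) = 0.00684/(0.0503·4.79) = 0.02839 K/W
  R_borosilicate glass = L/(kA) = 0.00165/(1.02·4.79) = 3.377×10^-4 K/W
ΣR = 0.02543 + 4.251×10^-5 + 0.02839 + 3.377×10^-4 = 0.05420 K/W
Q = ΔT/ΣR = (295.9 K − 267.96 K)/0.05420 = 515.5 W
From the inner boundary to the plate glass/cellular glass interface, ΣR_partial = 0.02547 K/W.
T_interface = T_in − Q·ΣR_partial = 295.9 K − (515.5)(0.02547) = 282.77 K

T = 282.77 K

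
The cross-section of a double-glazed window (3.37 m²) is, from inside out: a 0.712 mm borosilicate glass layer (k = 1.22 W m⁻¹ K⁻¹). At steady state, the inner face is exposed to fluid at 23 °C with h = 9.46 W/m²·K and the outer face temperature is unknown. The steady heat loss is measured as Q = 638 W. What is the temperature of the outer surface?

Series resistances:
  R_conv,in = 1/(hA) = 1/(9.46·3.37) = 0.03137 K/W
  R_borosilicate glass = L/(kA) = 7.12×10^-4/(1.22·3.37) = 1.732×10^-4 K/W
ΣR = 0.03154 K/W
ΔT = Q·ΣR = 638 × 0.03154 = 20.12 K
Heat flows outward, so T_out = T_in − ΔT = 23 − 20.12 = 2.88 °C

T_out = 2.88 °C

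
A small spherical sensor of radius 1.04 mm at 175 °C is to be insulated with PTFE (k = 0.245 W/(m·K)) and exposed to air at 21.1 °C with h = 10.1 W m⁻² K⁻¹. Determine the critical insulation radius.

For a sphere, r_cr = 2k_ins/h = 2·0.245/10.1 = 0.0485 m = 4.85 cm

r_cr = 4.85 cm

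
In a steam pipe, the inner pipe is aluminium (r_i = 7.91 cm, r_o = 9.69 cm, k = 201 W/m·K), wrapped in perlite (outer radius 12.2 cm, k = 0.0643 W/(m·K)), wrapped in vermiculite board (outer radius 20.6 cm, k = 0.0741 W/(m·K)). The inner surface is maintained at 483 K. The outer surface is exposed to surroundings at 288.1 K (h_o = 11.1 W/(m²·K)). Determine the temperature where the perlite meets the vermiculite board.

Treat each layer as a resistance in series:
  R'_aluminium = ln(0.0969/0.0791)/(2πk) = 0.2030/(2π·201) = 1.607×10^-4 m·K/W
  R'_perlite = ln(0.122/0.0969)/(2πk) = 0.2303/(2π·0.0643) = 0.5701 m·K/W
  R'_vermiculite board = ln(0.206/0.122)/(2πk) = 0.5239/(2π·0.0741) = 1.125 m·K/W
  R'_conv,out = 1/(2πr h) = 1/(2π·0.206·11.1) = 0.06960 m·K/W
ΣR = 1.607×10^-4 + 0.5701 + 1.125 + 0.06960 = 1.765 m·K/W
Q' = ΔT/ΣR = (483 K − 288.1 K)/1.765 = 110.4 W/m
From the inner boundary to the perlite/vermiculite board interface, ΣR_partial = 0.5703 m·K/W.
T_interface = T_in − Q'·ΣR_partial = 483 K − (110.4)(0.5703) = 420 K

T = 420 K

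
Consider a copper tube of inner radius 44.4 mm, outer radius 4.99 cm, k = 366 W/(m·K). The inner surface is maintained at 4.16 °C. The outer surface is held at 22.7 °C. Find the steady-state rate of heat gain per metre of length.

Q' = 3.65×10^5 W/m

Q' = 2πk·ΔT/ln(r₂/r₁) = 2π × 366 × 18.54 / ln(0.0499/0.0444) = 3.65×10^5 W/m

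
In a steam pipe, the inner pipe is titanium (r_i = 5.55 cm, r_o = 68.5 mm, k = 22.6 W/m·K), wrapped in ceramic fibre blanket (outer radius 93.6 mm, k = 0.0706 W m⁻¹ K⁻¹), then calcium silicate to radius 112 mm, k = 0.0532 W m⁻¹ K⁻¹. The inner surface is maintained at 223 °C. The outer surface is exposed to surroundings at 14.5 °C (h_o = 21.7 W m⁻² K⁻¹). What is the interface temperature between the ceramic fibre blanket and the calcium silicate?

T = 111 °C

Series thermal resistances, inner to outer:
  R'_titanium = ln(0.0685/0.0555)/(2πk) = 0.2105/(2π·22.6) = 0.001482 m·K/W
  R'_ceramic fibre blanket = ln(0.0936/0.0685)/(2πk) = 0.3122/(2π·0.0706) = 0.7038 m·K/W
  R'_calcium silicate = ln(0.112/0.0936)/(2πk) = 0.1795/(2π·0.0532) = 0.5369 m·K/W
  R'_conv,out = 1/(2πr h) = 1/(2π·0.112·21.7) = 0.06549 m·K/W
ΣR = 0.001482 + 0.7038 + 0.5369 + 0.06549 = 1.308 m·K/W
Q' = ΔT/ΣR = (223 °C − 14.5 °C)/1.308 = 159.4 W/m
From the inner boundary to the ceramic fibre blanket/calcium silicate interface, ΣR_partial = 0.7053 m·K/W.
T_interface = T_in − Q'·ΣR_partial = 223 °C − (159.4)(0.7053) = 111 °C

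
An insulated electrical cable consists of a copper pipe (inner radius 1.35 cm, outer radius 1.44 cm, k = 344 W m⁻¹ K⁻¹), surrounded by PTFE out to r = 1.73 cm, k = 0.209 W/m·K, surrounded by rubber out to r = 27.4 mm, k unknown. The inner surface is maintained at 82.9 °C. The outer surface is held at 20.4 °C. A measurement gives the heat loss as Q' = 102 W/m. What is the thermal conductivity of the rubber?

k = 0.155 W/m·K

ΣR = ΔT/Q' = |82.9 − 20.4|/102 = 0.6127 m·K/W
Known resistances:
  R'_copper = ln(0.0144/0.0135)/(2πk) = 0.06454/(2π·344) = 2.986×10^-5 m·K/W
  R'_PTFE = ln(0.0173/0.0144)/(2πk) = 0.1835/(2π·0.209) = 0.1397 m·K/W
R_rubber = ΣR − ΣR_known = 0.6127 − 0.1397 = 0.4730 m·K/W
ln(r₂/r₁)/(2πk) = 0.4730 ⇒ k = 0.4598/(2π·0.4730) = 0.155 W/m·K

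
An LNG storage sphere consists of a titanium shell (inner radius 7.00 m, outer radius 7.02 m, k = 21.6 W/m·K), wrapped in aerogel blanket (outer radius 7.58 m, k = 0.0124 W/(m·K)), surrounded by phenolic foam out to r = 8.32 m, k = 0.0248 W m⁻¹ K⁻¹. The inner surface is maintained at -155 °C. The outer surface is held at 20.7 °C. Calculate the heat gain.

Q = 1670 W

Resistance network (inner→outer):
  R_titanium = (1/7.00 − 1/7.02)/(4πk) = 4.070×10^-4/(4π·21.6) = 1.499×10^-6 K/W
  R_aerogel blanket = (1/7.02 − 1/7.58)/(4πk) = 0.01052/(4π·0.0124) = 0.06754 K/W
  R_phenolic foam = (1/7.58 − 1/8.32)/(4πk) = 0.01173/(4π·0.0248) = 0.03765 K/W
ΣR = 1.499×10^-6 + 0.06754 + 0.03765 = 0.1052 K/W
Q = ΔT/ΣR = (-155 °C − 20.7 °C)/0.1052 = -1670 W
(Negative Q ⇒ heat flows inward; heat gain = 1670 W.)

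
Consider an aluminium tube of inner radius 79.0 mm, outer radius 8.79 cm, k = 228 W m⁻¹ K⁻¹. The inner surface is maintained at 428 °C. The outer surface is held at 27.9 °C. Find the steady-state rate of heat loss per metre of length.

Q' = 5.37×10^6 W/m

Q' = 2πk·ΔT/ln(r₂/r₁) = 2π × 228 × 400.1 / ln(0.0879/0.0790) = 5.37×10^6 W/m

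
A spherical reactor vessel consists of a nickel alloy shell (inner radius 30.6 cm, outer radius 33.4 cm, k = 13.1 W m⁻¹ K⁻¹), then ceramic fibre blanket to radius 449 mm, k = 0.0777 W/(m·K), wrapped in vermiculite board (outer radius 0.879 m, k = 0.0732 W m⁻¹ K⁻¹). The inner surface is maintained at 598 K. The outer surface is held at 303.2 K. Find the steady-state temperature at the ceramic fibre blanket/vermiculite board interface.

T = 480 K

Treat each layer as a resistance in series:
  R_nickel alloy = (1/0.306 − 1/0.334)/(4πk) = 0.2740/(4π·13.1) = 0.001664 K/W
  R_ceramic fibre blanket = (1/0.334 − 1/0.449)/(4πk) = 0.7668/(4π·0.0777) = 0.7854 K/W
  R_vermiculite board = (1/0.449 − 1/0.879)/(4πk) = 1.090/(4π·0.0732) = 1.184 K/W
ΣR = 0.001664 + 0.7854 + 1.184 = 1.971 K/W
Q = ΔT/ΣR = (598 K − 303.2 K)/1.971 = 149.6 W
From the inner boundary to the ceramic fibre blanket/vermiculite board interface, ΣR_partial = 0.7871 K/W.
T_interface = T_in − Q·ΣR_partial = 598 K − (149.6)(0.7871) = 480 K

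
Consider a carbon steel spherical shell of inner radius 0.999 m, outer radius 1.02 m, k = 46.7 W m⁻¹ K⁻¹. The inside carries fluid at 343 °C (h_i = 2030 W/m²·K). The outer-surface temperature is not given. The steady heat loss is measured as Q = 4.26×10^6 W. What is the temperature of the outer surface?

T_out = 26.1 °C

Sum the resistances:
  R_conv,in = 1/(4πr²h) = 1/(4π·0.999²·2030) = 3.928×10^-5 K/W
  R_carbon steel = (1/0.999 − 1/1.02)/(4πk) = 0.02061/(4π·46.7) = 3.512×10^-5 K/W
ΣR = 7.440×10^-5 K/W
ΔT = Q·ΣR = 4.26×10^6 × 7.440×10^-5 = 316.9 K
Heat flows outward, so T_out = T_in − ΔT = 343 − 316.9 = 26.1 °C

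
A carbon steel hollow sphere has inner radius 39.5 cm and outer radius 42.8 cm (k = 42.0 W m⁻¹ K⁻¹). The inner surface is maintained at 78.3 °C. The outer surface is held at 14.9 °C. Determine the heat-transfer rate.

Q = 171 kW

Q = 4πk·ΔT/(1/r₁ − 1/r₂) = 4π × 42.0 × 63.4 / (1/0.395 − 1/0.428) = 1.71×10^5 W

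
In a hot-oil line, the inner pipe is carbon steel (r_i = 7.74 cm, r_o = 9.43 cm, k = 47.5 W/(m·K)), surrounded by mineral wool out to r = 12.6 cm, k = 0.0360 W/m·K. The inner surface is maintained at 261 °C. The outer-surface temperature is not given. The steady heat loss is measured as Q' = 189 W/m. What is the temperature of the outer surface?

T_out = 18.7 °C

Sum the resistances:
  R'_carbon steel = ln(0.0943/0.0774)/(2πk) = 0.1975/(2π·47.5) = 6.617×10^-4 m·K/W
  R'_mineral wool = ln(0.126/0.0943)/(2πk) = 0.2898/(2π·0.0360) = 1.281 m·K/W
ΣR = 1.282 m·K/W
ΔT = Q'·ΣR = 189 × 1.282 = 242.3 K
Heat flows outward, so T_out = T_in − ΔT = 261 − 242.3 = 18.7 °C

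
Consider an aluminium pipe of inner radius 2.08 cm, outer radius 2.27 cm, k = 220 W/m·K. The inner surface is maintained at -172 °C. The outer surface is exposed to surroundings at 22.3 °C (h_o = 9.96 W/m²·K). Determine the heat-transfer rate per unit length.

Treat each layer as a resistance in series:
  R'_aluminium = ln(0.0227/0.0208)/(2πk) = 0.08741/(2π·220) = 6.324×10^-5 m·K/W
  R'_conv,out = 1/(2πr h) = 1/(2π·0.0227·9.96) = 0.7039 m·K/W
ΣR = 6.324×10^-5 + 0.7039 = 0.7040 m·K/W
Q' = ΔT/ΣR = (-172 °C − 22.3 °C)/0.7040 = -276 W/m
(Negative Q' ⇒ heat flows inward; heat gain = 276 W/m.)

Q' = 276 W/m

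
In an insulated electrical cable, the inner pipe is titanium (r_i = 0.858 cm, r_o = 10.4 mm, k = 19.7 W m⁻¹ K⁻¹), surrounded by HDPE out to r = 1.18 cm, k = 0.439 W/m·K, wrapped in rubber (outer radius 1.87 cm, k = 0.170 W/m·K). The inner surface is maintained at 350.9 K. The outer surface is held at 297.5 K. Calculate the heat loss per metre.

Q' = 112 W/m

Series thermal resistances, inner to outer:
  R'_titanium = ln(0.0104/0.00858)/(2πk) = 0.1924/(2π·19.7) = 0.001554 m·K/W
  R'_HDPE = ln(0.0118/0.0104)/(2πk) = 0.1263/(2π·0.439) = 0.04579 m·K/W
  R'_rubber = ln(0.0187/0.0118)/(2πk) = 0.4604/(2π·0.170) = 0.4311 m·K/W
ΣR = 0.001554 + 0.04579 + 0.4311 = 0.4784 m·K/W
Q' = ΔT/ΣR = (350.9 K − 297.5 K)/0.4784 = 112 W/m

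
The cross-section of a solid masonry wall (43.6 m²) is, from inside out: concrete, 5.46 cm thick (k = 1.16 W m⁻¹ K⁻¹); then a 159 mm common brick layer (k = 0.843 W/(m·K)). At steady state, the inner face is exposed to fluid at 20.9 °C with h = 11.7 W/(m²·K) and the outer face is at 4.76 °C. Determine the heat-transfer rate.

Resistance network (inner→outer):
  R_conv,in = 1/(hA) = 1/(11.7·43.6) = 0.001960 K/W
  R_concrete = L/(kA) = 0.0546/(1.16·43.6) = 0.001080 K/W
  R_common brick = L/(kA) = 0.159/(0.843·43.6) = 0.004326 K/W
ΣR = 0.001960 + 0.001080 + 0.004326 = 0.007366 K/W
Q = ΔT/ΣR = (20.9 °C − 4.76 °C)/0.007366 = 2190 W

Q = 2190 W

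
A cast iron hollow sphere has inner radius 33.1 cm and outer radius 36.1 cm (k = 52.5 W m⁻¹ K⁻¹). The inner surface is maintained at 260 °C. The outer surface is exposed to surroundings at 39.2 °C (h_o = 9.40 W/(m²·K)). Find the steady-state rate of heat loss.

Treat each layer as a resistance in series:
  R_cast iron = (1/0.331 − 1/0.361)/(4πk) = 0.2511/(4π·52.5) = 3.806×10^-4 K/W
  R_conv,out = 1/(4πr²h) = 1/(4π·0.361²·9.40) = 0.06496 K/W
ΣR = 3.806×10^-4 + 0.06496 = 0.06534 K/W
Q = ΔT/ΣR = (260 °C − 39.2 °C)/0.06534 = 3380 W

Q = 3.38 kW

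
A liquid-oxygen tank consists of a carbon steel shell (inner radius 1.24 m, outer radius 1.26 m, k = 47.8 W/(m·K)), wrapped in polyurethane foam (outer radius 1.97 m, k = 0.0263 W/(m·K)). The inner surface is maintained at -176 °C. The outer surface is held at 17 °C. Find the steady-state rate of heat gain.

Q = 223 W

Series thermal resistances, inner to outer:
  R_carbon steel = (1/1.24 − 1/1.26)/(4πk) = 0.01280/(4π·47.8) = 2.131×10^-5 K/W
  R_polyurethane foam = (1/1.26 − 1/1.97)/(4πk) = 0.2860/(4π·0.0263) = 0.8655 K/W
ΣR = 2.131×10^-5 + 0.8655 = 0.8655 K/W
Q = ΔT/ΣR = (-176 °C − 17 °C)/0.8655 = -223 W
(Negative Q ⇒ heat flows inward; heat gain = 223 W.)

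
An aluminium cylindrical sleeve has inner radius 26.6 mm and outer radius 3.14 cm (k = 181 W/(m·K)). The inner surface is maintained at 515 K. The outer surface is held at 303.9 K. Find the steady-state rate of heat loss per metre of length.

Q' = 2πk·ΔT/ln(r₂/r₁) = 2π × 181 × 211.1 / ln(0.0314/0.0266) = 1.45×10^6 W/m

Q' = 1.45×10^6 W/m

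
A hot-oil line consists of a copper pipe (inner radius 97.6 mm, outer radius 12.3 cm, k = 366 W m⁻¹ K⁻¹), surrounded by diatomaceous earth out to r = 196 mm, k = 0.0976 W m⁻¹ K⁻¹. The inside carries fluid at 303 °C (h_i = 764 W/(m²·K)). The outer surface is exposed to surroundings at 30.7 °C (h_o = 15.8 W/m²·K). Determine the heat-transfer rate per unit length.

Q' = 335 W/m

Resistance network (inner→outer):
  R'_conv,in = 1/(2πr h) = 1/(2π·0.0976·764) = 0.002134 m·K/W
  R'_copper = ln(0.123/0.0976)/(2πk) = 0.2313/(2π·366) = 1.006×10^-4 m·K/W
  R'_diatomaceous earth = ln(0.196/0.123)/(2πk) = 0.4659/(2π·0.0976) = 0.7598 m·K/W
  R'_conv,out = 1/(2πr h) = 1/(2π·0.196·15.8) = 0.05139 m·K/W
ΣR = 0.002134 + 1.006×10^-4 + 0.7598 + 0.05139 = 0.8134 m·K/W
Q' = ΔT/ΣR = (303 °C − 30.7 °C)/0.8134 = 335 W/m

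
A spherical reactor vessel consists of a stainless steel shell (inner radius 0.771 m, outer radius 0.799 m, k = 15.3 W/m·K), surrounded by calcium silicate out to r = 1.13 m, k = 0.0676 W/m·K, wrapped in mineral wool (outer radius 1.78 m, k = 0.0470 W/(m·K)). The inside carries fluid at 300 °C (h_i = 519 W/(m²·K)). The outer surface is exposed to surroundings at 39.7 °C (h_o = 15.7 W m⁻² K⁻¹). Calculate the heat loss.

Series thermal resistances, inner to outer:
  R_conv,in = 1/(4πr²h) = 1/(4π·0.771²·519) = 2.579×10^-4 K/W
  R_stainless steel = (1/0.771 − 1/0.799)/(4πk) = 0.04545/(4π·15.3) = 2.364×10^-4 K/W
  R_calcium silicate = (1/0.799 − 1/1.13)/(4πk) = 0.3666/(4π·0.0676) = 0.4316 K/W
  R_mineral wool = (1/1.13 − 1/1.78)/(4πk) = 0.3232/(4π·0.0470) = 0.5472 K/W
  R_conv,out = 1/(4πr²h) = 1/(4π·1.78²·15.7) = 0.001600 K/W
ΣR = 2.579×10^-4 + 2.364×10^-4 + 0.4316 + 0.5472 + 0.001600 = 0.9809 K/W
Q = ΔT/ΣR = (300 °C − 39.7 °C)/0.9809 = 265 W

Q = 265 W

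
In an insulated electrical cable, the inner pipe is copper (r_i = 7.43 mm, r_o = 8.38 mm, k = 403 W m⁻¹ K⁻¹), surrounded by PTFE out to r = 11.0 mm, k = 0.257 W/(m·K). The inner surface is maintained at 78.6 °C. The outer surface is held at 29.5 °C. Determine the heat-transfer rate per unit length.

Series thermal resistances, inner to outer:
  R'_copper = ln(0.00838/0.00743)/(2πk) = 0.1203/(2π·403) = 4.752×10^-5 m·K/W
  R'_PTFE = ln(0.0110/0.00838)/(2πk) = 0.2720/(2π·0.257) = 0.1685 m·K/W
ΣR = 4.752×10^-5 + 0.1685 = 0.1685 m·K/W
Q' = ΔT/ΣR = (78.6 °C − 29.5 °C)/0.1685 = 291 W/m

Q' = 291 W/m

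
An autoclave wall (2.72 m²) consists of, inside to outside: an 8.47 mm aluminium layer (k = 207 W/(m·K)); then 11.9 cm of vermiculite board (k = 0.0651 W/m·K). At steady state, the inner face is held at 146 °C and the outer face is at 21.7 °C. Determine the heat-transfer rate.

Q = 185 W

Resistance network (inner→outer):
  R_aluminium = L/(kA) = 0.00847/(207·2.72) = 1.504×10^-5 K/W
  R_vermiculite board = L/(kA) = 0.119/(0.0651·2.72) = 0.6720 K/W
ΣR = 1.504×10^-5 + 0.6720 = 0.6720 K/W
Q = ΔT/ΣR = (146 °C − 21.7 °C)/0.6720 = 185 W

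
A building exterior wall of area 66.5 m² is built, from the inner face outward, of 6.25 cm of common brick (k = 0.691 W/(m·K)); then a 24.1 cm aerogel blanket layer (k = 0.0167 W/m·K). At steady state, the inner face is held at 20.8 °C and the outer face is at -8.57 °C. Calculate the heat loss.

Q = 134 W

Resistance network (inner→outer):
  R_common brick = L/(kA) = 0.0625/(0.691·66.5) = 0.001360 K/W
  R_aerogel blanket = L/(kA) = 0.241/(0.0167·66.5) = 0.2170 K/W
ΣR = 0.001360 + 0.2170 = 0.2184 K/W
Q = ΔT/ΣR = (20.8 °C − -8.57 °C)/0.2184 = 134 W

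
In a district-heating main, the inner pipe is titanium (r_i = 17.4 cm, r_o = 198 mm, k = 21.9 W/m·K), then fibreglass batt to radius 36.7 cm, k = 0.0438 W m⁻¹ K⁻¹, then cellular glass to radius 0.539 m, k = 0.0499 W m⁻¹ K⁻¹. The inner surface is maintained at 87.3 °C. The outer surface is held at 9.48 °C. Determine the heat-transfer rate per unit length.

Resistance network (inner→outer):
  R'_titanium = ln(0.198/0.174)/(2πk) = 0.1292/(2π·21.9) = 9.390×10^-4 m·K/W
  R'_fibreglass batt = ln(0.367/0.198)/(2πk) = 0.6171/(2π·0.0438) = 2.242 m·K/W
  R'_cellular glass = ln(0.539/0.367)/(2πk) = 0.3844/(2π·0.0499) = 1.226 m·K/W
ΣR = 9.390×10^-4 + 2.242 + 1.226 = 3.469 m·K/W
Q' = ΔT/ΣR = (87.3 °C − 9.48 °C)/3.469 = 22.4 W/m

Q' = 22.4 W/m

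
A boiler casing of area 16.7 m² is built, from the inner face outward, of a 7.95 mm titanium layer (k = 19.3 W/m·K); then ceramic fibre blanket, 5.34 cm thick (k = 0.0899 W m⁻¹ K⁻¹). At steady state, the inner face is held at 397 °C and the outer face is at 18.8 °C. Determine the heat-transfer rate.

Resistance network (inner→outer):
  R_titanium = L/(kA) = 0.00795/(19.3·16.7) = 2.467×10^-5 K/W
  R_ceramic fibre blanket = L/(kA) = 0.0534/(0.0899·16.7) = 0.03557 K/W
ΣR = 2.467×10^-5 + 0.03557 = 0.03559 K/W
Q = ΔT/ΣR = (397 °C − 18.8 °C)/0.03559 = 10600 W

Q = 10.6 kW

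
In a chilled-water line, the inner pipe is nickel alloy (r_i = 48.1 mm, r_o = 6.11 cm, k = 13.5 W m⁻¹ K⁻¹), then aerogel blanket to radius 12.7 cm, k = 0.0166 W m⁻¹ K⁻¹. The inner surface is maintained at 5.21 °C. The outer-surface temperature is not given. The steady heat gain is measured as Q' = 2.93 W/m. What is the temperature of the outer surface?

T_out = 25.8 °C

Sum the resistances:
  R'_nickel alloy = ln(0.0611/0.0481)/(2πk) = 0.2392/(2π·13.5) = 0.002820 m·K/W
  R'_aerogel blanket = ln(0.127/0.0611)/(2πk) = 0.7317/(2π·0.0166) = 7.015 m·K/W
ΣR = 7.018 m·K/W
ΔT = Q'·ΣR = 2.93 × 7.018 = 20.56 K
Heat flows inward, so T_out = T_in + ΔT = 5.21 + 20.56 = 25.8 °C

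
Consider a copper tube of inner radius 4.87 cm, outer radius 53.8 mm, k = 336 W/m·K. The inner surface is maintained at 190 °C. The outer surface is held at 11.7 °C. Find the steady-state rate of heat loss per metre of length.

Q' = 3780 kW/m

Q' = 2πk·ΔT/ln(r₂/r₁) = 2π × 336 × 178.3 / ln(0.0538/0.0487) = 3.78×10^6 W/m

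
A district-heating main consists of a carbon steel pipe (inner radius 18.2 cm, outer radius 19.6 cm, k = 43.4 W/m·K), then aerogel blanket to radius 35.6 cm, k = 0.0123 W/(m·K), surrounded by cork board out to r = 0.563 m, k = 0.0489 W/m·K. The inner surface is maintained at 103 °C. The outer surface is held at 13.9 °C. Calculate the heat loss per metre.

Q' = 9.67 W/m

Series thermal resistances, inner to outer:
  R'_carbon steel = ln(0.196/0.182)/(2πk) = 0.07411/(2π·43.4) = 2.718×10^-4 m·K/W
  R'_aerogel blanket = ln(0.356/0.196)/(2πk) = 0.5968/(2π·0.0123) = 7.722 m·K/W
  R'_cork board = ln(0.563/0.356)/(2πk) = 0.4583/(2π·0.0489) = 1.492 m·K/W
ΣR = 2.718×10^-4 + 7.722 + 1.492 = 9.214 m·K/W
Q' = ΔT/ΣR = (103 °C − 13.9 °C)/9.214 = 9.67 W/m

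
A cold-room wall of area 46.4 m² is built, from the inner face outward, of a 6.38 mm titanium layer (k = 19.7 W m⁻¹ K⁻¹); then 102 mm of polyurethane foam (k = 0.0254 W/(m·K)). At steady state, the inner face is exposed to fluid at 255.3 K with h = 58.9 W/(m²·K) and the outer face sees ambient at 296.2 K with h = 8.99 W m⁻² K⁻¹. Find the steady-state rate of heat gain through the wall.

Q = 458 W

Resistance network (inner→outer):
  R_conv,in = 1/(hA) = 1/(58.9·46.4) = 3.659×10^-4 K/W
  R_titanium = L/(kA) = 0.00638/(19.7·46.4) = 6.980×10^-6 K/W
  R_polyurethane foam = L/(kA) = 0.102/(0.0254·46.4) = 0.08655 K/W
  R_conv,out = 1/(hA) = 1/(8.99·46.4) = 0.002397 K/W
ΣR = 3.659×10^-4 + 6.980×10^-6 + 0.08655 + 0.002397 = 0.08932 K/W
Q = ΔT/ΣR = (255.3 K − 296.2 K)/0.08932 = -458 W
(Negative Q ⇒ heat flows inward; heat gain = 458 W.)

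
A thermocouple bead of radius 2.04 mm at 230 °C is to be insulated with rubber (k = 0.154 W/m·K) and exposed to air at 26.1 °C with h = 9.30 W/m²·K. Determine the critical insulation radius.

For a sphere, r_cr = 2k_ins/h = 2·0.154/9.30 = 0.0331 m = 3.31 cm

r_cr = 3.31 cm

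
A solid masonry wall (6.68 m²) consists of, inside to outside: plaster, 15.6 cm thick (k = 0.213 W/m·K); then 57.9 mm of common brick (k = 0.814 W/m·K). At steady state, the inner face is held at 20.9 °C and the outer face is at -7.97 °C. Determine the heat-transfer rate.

Q = 240 W

Treat each layer as a resistance in series:
  R_plaster = L/(kA) = 0.156/(0.213·6.68) = 0.1096 K/W
  R_common brick = L/(kA) = 0.0579/(0.814·6.68) = 0.01065 K/W
ΣR = 0.1096 + 0.01065 = 0.1202 K/W
Q = ΔT/ΣR = (20.9 °C − -7.97 °C)/0.1202 = 240 W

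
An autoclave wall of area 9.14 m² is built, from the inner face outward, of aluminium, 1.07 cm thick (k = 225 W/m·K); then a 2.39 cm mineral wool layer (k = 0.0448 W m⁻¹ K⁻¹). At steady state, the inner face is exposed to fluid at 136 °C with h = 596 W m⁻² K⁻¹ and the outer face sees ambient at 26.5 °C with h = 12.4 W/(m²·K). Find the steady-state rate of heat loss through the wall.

Q = 1630 W

Series thermal resistances, inner to outer:
  R_conv,in = 1/(hA) = 1/(596·9.14) = 1.836×10^-4 K/W
  R_aluminium = L/(kA) = 0.0107/(225·9.14) = 5.203×10^-6 K/W
  R_mineral wool = L/(kA) = 0.0239/(0.0448·9.14) = 0.05837 K/W
  R_conv,out = 1/(hA) = 1/(12.4·9.14) = 0.008823 K/W
ΣR = 1.836×10^-4 + 5.203×10^-6 + 0.05837 + 0.008823 = 0.06738 K/W
Q = ΔT/ΣR = (136 °C − 26.5 °C)/0.06738 = 1630 W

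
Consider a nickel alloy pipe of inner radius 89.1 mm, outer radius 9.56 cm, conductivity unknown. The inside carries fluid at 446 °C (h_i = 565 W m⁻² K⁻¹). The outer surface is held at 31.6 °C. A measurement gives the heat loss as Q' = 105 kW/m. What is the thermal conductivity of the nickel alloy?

ΣR = ΔT/Q' = |446 − 31.6|/1.05×10^5 = 0.003947 m·K/W
Known resistances:
  R'_conv,in = 1/(2πr h) = 1/(2π·0.0891·565) = 0.003162 m·K/W
R_nickel alloy = ΣR − ΣR_known = 0.003947 − 0.003162 = 7.850×10^-4 m·K/W
ln(r₂/r₁)/(2πk) = 7.850×10^-4 ⇒ k = 0.07041/(2π·7.850×10^-4) = 14.3 W/m·K

k = 14.3 W/m·K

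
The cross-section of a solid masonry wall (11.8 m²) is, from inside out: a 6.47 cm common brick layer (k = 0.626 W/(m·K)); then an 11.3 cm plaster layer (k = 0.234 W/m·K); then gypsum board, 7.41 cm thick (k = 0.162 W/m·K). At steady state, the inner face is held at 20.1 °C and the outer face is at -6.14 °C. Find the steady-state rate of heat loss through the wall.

Series thermal resistances, inner to outer:
  R_common brick = L/(kA) = 0.0647/(0.626·11.8) = 0.008759 K/W
  R_plaster = L/(kA) = 0.113/(0.234·11.8) = 0.04092 K/W
  R_gypsum board = L/(kA) = 0.0741/(0.162·11.8) = 0.03876 K/W
ΣR = 0.008759 + 0.04092 + 0.03876 = 0.08844 K/W
Q = ΔT/ΣR = (20.1 °C − -6.14 °C)/0.08844 = 297 W

Q = 297 W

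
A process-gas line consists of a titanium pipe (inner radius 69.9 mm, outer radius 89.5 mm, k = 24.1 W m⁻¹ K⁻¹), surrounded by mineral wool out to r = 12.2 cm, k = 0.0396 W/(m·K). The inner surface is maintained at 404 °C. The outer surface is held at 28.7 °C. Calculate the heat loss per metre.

Q' = 301 W/m

Series thermal resistances, inner to outer:
  R'_titanium = ln(0.0895/0.0699)/(2πk) = 0.2472/(2π·24.1) = 0.001632 m·K/W
  R'_mineral wool = ln(0.122/0.0895)/(2πk) = 0.3098/(2π·0.0396) = 1.245 m·K/W
ΣR = 0.001632 + 1.245 = 1.247 m·K/W
Q' = ΔT/ΣR = (404 °C − 28.7 °C)/1.247 = 301 W/m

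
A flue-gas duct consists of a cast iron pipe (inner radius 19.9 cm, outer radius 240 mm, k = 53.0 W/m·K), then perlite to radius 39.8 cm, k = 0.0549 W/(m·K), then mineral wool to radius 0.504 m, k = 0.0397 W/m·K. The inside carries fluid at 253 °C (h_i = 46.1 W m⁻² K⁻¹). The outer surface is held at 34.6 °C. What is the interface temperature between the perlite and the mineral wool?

Treat each layer as a resistance in series:
  R'_conv,in = 1/(2πr h) = 1/(2π·0.199·46.1) = 0.01735 m·K/W
  R'_cast iron = ln(0.240/0.199)/(2πk) = 0.1873/(2π·53.0) = 5.625×10^-4 m·K/W
  R'_perlite = ln(0.398/0.240)/(2πk) = 0.5058/(2π·0.0549) = 1.466 m·K/W
  R'_mineral wool = ln(0.504/0.398)/(2πk) = 0.2361/(2π·0.0397) = 0.9466 m·K/W
ΣR = 0.01735 + 5.625×10^-4 + 1.466 + 0.9466 = 2.431 m·K/W
Q' = ΔT/ΣR = (253 °C − 34.6 °C)/2.431 = 89.84 W/m
From the inner boundary to the perlite/mineral wool interface, ΣR_partial = 1.484 m·K/W.
T_interface = T_in − Q'·ΣR_partial = 253 °C − (89.84)(1.484) = 120 °C

T = 120 °C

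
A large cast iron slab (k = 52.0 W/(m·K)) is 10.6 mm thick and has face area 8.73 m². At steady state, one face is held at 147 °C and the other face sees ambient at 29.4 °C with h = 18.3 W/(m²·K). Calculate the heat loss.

Q = 18.7 kW

Resistance network (inner→outer):
  R_cast iron = L/(kA) = 0.0106/(52.0·8.73) = 2.335×10^-5 K/W
  R_conv,out = 1/(hA) = 1/(18.3·8.73) = 0.006259 K/W
ΣR = 2.335×10^-5 + 0.006259 = 0.006282 K/W
Q = ΔT/ΣR = (147 °C − 29.4 °C)/0.006282 = 18700 W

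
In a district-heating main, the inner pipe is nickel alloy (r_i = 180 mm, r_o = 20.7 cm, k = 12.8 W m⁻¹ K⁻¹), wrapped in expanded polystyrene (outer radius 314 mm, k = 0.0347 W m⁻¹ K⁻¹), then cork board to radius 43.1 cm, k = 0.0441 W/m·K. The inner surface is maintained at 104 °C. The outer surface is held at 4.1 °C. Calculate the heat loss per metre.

Q' = 32.7 W/m

Treat each layer as a resistance in series:
  R'_nickel alloy = ln(0.207/0.180)/(2πk) = 0.1398/(2π·12.8) = 0.001738 m·K/W
  R'_expanded polystyrene = ln(0.314/0.207)/(2πk) = 0.4167/(2π·0.0347) = 1.911 m·K/W
  R'_cork board = ln(0.431/0.314)/(2πk) = 0.3167/(2π·0.0441) = 1.143 m·K/W
ΣR = 0.001738 + 1.911 + 1.143 = 3.056 m·K/W
Q' = ΔT/ΣR = (104 °C − 4.1 °C)/3.056 = 32.7 W/m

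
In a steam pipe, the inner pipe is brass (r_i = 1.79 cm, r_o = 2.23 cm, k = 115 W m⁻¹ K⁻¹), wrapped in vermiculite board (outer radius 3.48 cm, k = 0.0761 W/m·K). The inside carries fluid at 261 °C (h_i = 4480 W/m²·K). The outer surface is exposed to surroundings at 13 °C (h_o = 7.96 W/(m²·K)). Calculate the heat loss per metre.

Q' = 165 W/m

Treat each layer as a resistance in series:
  R'_conv,in = 1/(2πr h) = 1/(2π·0.0179·4480) = 0.001985 m·K/W
  R'_brass = ln(0.0223/0.0179)/(2πk) = 0.2198/(2π·115) = 3.042×10^-4 m·K/W
  R'_vermiculite board = ln(0.0348/0.0223)/(2πk) = 0.4450/(2π·0.0761) = 0.9307 m·K/W
  R'_conv,out = 1/(2πr h) = 1/(2π·0.0348·7.96) = 0.5745 m·K/W
ΣR = 0.001985 + 3.042×10^-4 + 0.9307 + 0.5745 = 1.507 m·K/W
Q' = ΔT/ΣR = (261 °C − 13 °C)/1.507 = 165 W/m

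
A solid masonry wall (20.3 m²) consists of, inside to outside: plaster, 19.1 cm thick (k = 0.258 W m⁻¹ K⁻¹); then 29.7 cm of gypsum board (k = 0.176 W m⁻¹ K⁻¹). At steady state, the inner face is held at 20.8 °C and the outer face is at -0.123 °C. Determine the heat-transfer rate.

Treat each layer as a resistance in series:
  R_plaster = L/(kA) = 0.191/(0.258·20.3) = 0.03647 K/W
  R_gypsum board = L/(kA) = 0.297/(0.176·20.3) = 0.08313 K/W
ΣR = 0.03647 + 0.08313 = 0.1196 K/W
Q = ΔT/ΣR = (20.8 °C − -0.123 °C)/0.1196 = 175 W

Q = 175 W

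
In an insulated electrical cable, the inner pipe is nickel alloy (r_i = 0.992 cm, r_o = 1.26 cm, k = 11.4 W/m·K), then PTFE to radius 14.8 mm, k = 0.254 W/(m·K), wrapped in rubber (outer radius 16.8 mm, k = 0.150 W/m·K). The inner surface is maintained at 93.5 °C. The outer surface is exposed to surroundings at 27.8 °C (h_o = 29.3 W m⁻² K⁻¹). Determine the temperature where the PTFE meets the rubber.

T = 81.3 °C

Treat each layer as a resistance in series:
  R'_nickel alloy = ln(0.0126/0.00992)/(2πk) = 0.2391/(2π·11.4) = 0.003339 m·K/W
  R'_PTFE = ln(0.0148/0.0126)/(2πk) = 0.1609/(2π·0.254) = 0.1008 m·K/W
  R'_rubber = ln(0.0168/0.0148)/(2πk) = 0.1268/(2π·0.150) = 0.1345 m·K/W
  R'_conv,out = 1/(2πr h) = 1/(2π·0.0168·29.3) = 0.3233 m·K/W
ΣR = 0.003339 + 0.1008 + 0.1345 + 0.3233 = 0.5619 m·K/W
Q' = ΔT/ΣR = (93.5 °C − 27.8 °C)/0.5619 = 116.9 W/m
From the inner boundary to the PTFE/rubber interface, ΣR_partial = 0.1041 m·K/W.
T_interface = T_in − Q'·ΣR_partial = 93.5 °C − (116.9)(0.1041) = 81.3 °C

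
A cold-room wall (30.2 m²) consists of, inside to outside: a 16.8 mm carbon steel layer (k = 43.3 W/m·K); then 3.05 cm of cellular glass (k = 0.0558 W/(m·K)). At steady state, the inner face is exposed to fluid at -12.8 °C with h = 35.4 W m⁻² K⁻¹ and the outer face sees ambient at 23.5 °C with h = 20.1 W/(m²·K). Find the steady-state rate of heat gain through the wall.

Q = 1750 W

Series thermal resistances, inner to outer:
  R_conv,in = 1/(hA) = 1/(35.4·30.2) = 9.354×10^-4 K/W
  R_carbon steel = L/(kA) = 0.0168/(43.3·30.2) = 1.285×10^-5 K/W
  R_cellular glass = L/(kA) = 0.0305/(0.0558·30.2) = 0.01810 K/W
  R_conv,out = 1/(hA) = 1/(20.1·30.2) = 0.001647 K/W
ΣR = 9.354×10^-4 + 1.285×10^-5 + 0.01810 + 0.001647 = 0.02070 K/W
Q = ΔT/ΣR = (-12.8 °C − 23.5 °C)/0.02070 = -1750 W
(Negative Q ⇒ heat flows inward; heat gain = 1750 W.)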